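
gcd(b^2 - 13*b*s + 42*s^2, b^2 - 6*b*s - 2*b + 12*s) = -b + 6*s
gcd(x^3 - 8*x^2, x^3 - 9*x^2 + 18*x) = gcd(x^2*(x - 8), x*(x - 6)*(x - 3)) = x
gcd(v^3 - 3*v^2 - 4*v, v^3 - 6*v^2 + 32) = v - 4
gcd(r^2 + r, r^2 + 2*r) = r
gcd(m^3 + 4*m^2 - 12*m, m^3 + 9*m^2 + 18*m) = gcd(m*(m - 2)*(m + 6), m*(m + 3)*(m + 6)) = m^2 + 6*m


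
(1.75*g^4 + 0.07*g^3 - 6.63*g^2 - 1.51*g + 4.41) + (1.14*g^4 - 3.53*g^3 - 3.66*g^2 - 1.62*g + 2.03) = 2.89*g^4 - 3.46*g^3 - 10.29*g^2 - 3.13*g + 6.44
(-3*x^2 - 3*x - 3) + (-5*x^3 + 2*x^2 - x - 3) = -5*x^3 - x^2 - 4*x - 6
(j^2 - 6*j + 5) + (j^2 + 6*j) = 2*j^2 + 5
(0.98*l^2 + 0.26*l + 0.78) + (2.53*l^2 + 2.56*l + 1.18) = 3.51*l^2 + 2.82*l + 1.96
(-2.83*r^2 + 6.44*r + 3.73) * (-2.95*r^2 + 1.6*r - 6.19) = 8.3485*r^4 - 23.526*r^3 + 16.8182*r^2 - 33.8956*r - 23.0887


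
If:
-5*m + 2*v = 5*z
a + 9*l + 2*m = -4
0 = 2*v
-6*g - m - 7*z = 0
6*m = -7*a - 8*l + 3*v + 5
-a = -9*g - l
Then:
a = 659/525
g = 22/105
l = -331/525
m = 22/105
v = 0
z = -22/105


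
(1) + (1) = 2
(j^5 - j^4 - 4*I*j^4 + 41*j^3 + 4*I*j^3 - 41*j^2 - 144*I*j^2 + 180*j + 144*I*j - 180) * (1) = j^5 - j^4 - 4*I*j^4 + 41*j^3 + 4*I*j^3 - 41*j^2 - 144*I*j^2 + 180*j + 144*I*j - 180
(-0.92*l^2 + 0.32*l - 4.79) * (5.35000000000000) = -4.922*l^2 + 1.712*l - 25.6265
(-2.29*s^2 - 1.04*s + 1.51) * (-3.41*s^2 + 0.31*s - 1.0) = 7.8089*s^4 + 2.8365*s^3 - 3.1815*s^2 + 1.5081*s - 1.51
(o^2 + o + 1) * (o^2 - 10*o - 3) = o^4 - 9*o^3 - 12*o^2 - 13*o - 3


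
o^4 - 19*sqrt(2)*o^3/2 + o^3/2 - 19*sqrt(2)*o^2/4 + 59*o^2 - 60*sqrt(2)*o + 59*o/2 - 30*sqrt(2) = (o + 1/2)*(o - 4*sqrt(2))*(o - 3*sqrt(2))*(o - 5*sqrt(2)/2)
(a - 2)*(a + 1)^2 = a^3 - 3*a - 2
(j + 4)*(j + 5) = j^2 + 9*j + 20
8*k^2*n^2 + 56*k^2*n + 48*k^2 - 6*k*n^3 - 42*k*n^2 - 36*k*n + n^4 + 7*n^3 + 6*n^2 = (-4*k + n)*(-2*k + n)*(n + 1)*(n + 6)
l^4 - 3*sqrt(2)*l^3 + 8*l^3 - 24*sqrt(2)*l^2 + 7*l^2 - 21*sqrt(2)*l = l*(l + 1)*(l + 7)*(l - 3*sqrt(2))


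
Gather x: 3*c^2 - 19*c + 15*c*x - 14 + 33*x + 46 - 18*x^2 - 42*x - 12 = 3*c^2 - 19*c - 18*x^2 + x*(15*c - 9) + 20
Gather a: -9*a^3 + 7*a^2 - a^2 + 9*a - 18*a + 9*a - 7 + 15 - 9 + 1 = -9*a^3 + 6*a^2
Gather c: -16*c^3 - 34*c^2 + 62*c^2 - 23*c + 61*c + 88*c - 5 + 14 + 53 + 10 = -16*c^3 + 28*c^2 + 126*c + 72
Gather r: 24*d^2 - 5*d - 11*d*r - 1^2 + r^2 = 24*d^2 - 11*d*r - 5*d + r^2 - 1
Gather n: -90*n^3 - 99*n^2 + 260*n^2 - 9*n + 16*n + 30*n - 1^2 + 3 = -90*n^3 + 161*n^2 + 37*n + 2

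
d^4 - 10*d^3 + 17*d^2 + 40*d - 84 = (d - 7)*(d - 3)*(d - 2)*(d + 2)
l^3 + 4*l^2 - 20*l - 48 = (l - 4)*(l + 2)*(l + 6)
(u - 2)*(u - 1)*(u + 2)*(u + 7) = u^4 + 6*u^3 - 11*u^2 - 24*u + 28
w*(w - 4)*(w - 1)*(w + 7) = w^4 + 2*w^3 - 31*w^2 + 28*w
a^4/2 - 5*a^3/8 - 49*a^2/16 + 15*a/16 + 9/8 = (a/2 + 1)*(a - 3)*(a - 3/4)*(a + 1/2)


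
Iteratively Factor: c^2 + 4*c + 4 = (c + 2)*(c + 2)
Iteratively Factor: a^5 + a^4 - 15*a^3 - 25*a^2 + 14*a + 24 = (a - 4)*(a^4 + 5*a^3 + 5*a^2 - 5*a - 6) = (a - 4)*(a + 1)*(a^3 + 4*a^2 + a - 6) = (a - 4)*(a + 1)*(a + 3)*(a^2 + a - 2) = (a - 4)*(a + 1)*(a + 2)*(a + 3)*(a - 1)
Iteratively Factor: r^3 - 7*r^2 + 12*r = (r)*(r^2 - 7*r + 12) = r*(r - 3)*(r - 4)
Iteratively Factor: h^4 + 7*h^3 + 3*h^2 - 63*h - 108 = (h - 3)*(h^3 + 10*h^2 + 33*h + 36) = (h - 3)*(h + 4)*(h^2 + 6*h + 9) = (h - 3)*(h + 3)*(h + 4)*(h + 3)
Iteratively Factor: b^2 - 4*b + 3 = (b - 3)*(b - 1)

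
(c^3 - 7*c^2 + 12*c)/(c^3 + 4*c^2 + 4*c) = (c^2 - 7*c + 12)/(c^2 + 4*c + 4)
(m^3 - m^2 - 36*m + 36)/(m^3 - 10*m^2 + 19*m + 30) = (m^2 + 5*m - 6)/(m^2 - 4*m - 5)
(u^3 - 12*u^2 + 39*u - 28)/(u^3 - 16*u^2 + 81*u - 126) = (u^2 - 5*u + 4)/(u^2 - 9*u + 18)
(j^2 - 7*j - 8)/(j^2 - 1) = (j - 8)/(j - 1)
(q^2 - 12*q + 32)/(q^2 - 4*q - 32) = (q - 4)/(q + 4)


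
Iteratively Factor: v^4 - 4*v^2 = (v)*(v^3 - 4*v) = v*(v + 2)*(v^2 - 2*v) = v*(v - 2)*(v + 2)*(v)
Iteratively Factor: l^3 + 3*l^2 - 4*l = (l)*(l^2 + 3*l - 4) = l*(l + 4)*(l - 1)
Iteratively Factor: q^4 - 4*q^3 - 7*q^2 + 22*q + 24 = (q - 4)*(q^3 - 7*q - 6) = (q - 4)*(q - 3)*(q^2 + 3*q + 2) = (q - 4)*(q - 3)*(q + 1)*(q + 2)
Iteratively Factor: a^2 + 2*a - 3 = (a - 1)*(a + 3)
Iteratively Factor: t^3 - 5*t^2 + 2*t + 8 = (t - 4)*(t^2 - t - 2) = (t - 4)*(t + 1)*(t - 2)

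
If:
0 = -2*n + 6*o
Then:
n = 3*o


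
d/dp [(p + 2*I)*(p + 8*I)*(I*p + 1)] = 3*I*p^2 - 18*p - 6*I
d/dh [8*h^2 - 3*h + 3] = 16*h - 3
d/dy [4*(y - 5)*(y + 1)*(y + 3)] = 12*y^2 - 8*y - 68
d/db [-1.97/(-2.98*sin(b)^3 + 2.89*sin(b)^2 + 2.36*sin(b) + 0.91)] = (-17.6118*sin(b)^2 + 11.3866*sin(b) + 4.6492)*cos(b)/(-2.98*sin(b)^3 + 2.89*sin(b)^2 + 2.36*sin(b) + 0.91)^2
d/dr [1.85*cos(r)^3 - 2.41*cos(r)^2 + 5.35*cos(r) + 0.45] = (-5.55*cos(r)^2 + 4.82*cos(r) - 5.35)*sin(r)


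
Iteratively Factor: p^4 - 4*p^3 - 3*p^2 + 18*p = (p + 2)*(p^3 - 6*p^2 + 9*p) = (p - 3)*(p + 2)*(p^2 - 3*p) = p*(p - 3)*(p + 2)*(p - 3)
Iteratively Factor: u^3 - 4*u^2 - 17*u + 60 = (u - 5)*(u^2 + u - 12) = (u - 5)*(u + 4)*(u - 3)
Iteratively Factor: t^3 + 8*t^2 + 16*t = (t + 4)*(t^2 + 4*t) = t*(t + 4)*(t + 4)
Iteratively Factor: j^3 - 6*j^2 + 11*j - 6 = (j - 3)*(j^2 - 3*j + 2) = (j - 3)*(j - 1)*(j - 2)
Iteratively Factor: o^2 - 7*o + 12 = (o - 3)*(o - 4)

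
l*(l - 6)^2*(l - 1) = l^4 - 13*l^3 + 48*l^2 - 36*l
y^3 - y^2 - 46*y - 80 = (y - 8)*(y + 2)*(y + 5)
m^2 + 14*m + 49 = (m + 7)^2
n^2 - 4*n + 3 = (n - 3)*(n - 1)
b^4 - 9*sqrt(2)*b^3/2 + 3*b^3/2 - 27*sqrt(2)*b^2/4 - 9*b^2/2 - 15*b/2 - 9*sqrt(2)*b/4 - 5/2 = (b + 1/2)*(b + 1)*(b - 5*sqrt(2))*(b + sqrt(2)/2)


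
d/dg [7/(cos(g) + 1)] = 7*sin(g)/(cos(g) + 1)^2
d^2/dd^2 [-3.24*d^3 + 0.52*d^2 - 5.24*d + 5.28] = 1.04 - 19.44*d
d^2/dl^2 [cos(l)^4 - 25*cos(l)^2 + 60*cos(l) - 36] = -16*sin(l)^4 - 80*sin(l)^2 - 60*cos(l) + 46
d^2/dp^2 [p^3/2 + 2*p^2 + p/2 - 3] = 3*p + 4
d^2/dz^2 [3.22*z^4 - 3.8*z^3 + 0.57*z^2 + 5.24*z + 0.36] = 38.64*z^2 - 22.8*z + 1.14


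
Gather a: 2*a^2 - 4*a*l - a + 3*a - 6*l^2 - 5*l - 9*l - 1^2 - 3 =2*a^2 + a*(2 - 4*l) - 6*l^2 - 14*l - 4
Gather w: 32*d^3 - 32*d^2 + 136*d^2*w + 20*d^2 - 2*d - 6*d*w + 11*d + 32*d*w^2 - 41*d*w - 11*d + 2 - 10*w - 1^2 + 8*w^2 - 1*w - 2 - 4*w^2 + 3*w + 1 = 32*d^3 - 12*d^2 - 2*d + w^2*(32*d + 4) + w*(136*d^2 - 47*d - 8)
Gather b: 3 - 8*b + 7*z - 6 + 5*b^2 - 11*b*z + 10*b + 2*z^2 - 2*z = 5*b^2 + b*(2 - 11*z) + 2*z^2 + 5*z - 3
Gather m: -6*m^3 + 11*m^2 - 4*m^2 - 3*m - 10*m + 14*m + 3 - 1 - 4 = -6*m^3 + 7*m^2 + m - 2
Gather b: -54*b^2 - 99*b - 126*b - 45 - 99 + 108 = -54*b^2 - 225*b - 36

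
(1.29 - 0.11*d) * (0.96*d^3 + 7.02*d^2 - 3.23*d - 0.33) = -0.1056*d^4 + 0.4662*d^3 + 9.4111*d^2 - 4.1304*d - 0.4257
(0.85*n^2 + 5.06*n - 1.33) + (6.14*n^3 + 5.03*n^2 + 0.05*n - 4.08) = 6.14*n^3 + 5.88*n^2 + 5.11*n - 5.41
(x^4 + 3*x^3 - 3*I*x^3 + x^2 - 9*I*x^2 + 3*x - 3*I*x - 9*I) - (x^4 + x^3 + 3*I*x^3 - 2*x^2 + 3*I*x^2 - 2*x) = 2*x^3 - 6*I*x^3 + 3*x^2 - 12*I*x^2 + 5*x - 3*I*x - 9*I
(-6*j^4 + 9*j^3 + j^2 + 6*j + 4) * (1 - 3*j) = 18*j^5 - 33*j^4 + 6*j^3 - 17*j^2 - 6*j + 4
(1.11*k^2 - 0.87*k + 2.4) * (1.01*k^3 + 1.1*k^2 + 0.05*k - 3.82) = 1.1211*k^5 + 0.3423*k^4 + 1.5225*k^3 - 1.6437*k^2 + 3.4434*k - 9.168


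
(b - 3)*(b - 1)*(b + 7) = b^3 + 3*b^2 - 25*b + 21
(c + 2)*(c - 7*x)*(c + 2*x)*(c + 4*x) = c^4 - c^3*x + 2*c^3 - 34*c^2*x^2 - 2*c^2*x - 56*c*x^3 - 68*c*x^2 - 112*x^3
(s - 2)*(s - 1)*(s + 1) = s^3 - 2*s^2 - s + 2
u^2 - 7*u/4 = u*(u - 7/4)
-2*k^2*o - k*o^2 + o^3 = o*(-2*k + o)*(k + o)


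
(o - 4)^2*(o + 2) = o^3 - 6*o^2 + 32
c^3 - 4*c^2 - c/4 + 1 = (c - 4)*(c - 1/2)*(c + 1/2)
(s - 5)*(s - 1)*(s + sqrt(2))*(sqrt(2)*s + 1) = sqrt(2)*s^4 - 6*sqrt(2)*s^3 + 3*s^3 - 18*s^2 + 6*sqrt(2)*s^2 - 6*sqrt(2)*s + 15*s + 5*sqrt(2)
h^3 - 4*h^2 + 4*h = h*(h - 2)^2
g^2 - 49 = (g - 7)*(g + 7)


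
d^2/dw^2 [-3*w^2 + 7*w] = -6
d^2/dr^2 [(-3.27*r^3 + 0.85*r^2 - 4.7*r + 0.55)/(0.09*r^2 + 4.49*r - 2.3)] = (2.77555756156289e-17*r^5 - 133.963944*r^3 + 203.69817*r^2 - 108.29367*r - 65.67699)/(0.000729*r^6 + 0.109107*r^5 + 5.387337*r^4 + 84.942269*r^3 - 137.67639*r^2 + 71.2563*r - 12.167)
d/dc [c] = 1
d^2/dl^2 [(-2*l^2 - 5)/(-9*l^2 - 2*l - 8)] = 2*(-36*l^3 + 783*l^2 + 270*l - 212)/(729*l^6 + 486*l^5 + 2052*l^4 + 872*l^3 + 1824*l^2 + 384*l + 512)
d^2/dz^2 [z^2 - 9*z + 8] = 2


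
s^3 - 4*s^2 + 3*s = s*(s - 3)*(s - 1)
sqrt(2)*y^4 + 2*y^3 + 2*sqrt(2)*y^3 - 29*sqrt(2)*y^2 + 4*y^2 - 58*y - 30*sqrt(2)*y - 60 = (y - 5)*(y + 6)*(y + sqrt(2))*(sqrt(2)*y + sqrt(2))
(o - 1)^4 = o^4 - 4*o^3 + 6*o^2 - 4*o + 1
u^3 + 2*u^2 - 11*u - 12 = (u - 3)*(u + 1)*(u + 4)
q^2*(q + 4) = q^3 + 4*q^2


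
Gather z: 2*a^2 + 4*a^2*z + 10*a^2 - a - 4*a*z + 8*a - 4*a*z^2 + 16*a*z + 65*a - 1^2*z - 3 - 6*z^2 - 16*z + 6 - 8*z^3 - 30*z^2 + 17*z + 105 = 12*a^2 + 72*a - 8*z^3 + z^2*(-4*a - 36) + z*(4*a^2 + 12*a) + 108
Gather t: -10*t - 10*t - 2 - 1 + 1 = -20*t - 2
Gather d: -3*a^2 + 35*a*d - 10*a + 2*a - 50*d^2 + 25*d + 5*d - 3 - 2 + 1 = -3*a^2 - 8*a - 50*d^2 + d*(35*a + 30) - 4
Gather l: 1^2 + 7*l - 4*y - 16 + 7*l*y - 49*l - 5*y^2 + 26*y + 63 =l*(7*y - 42) - 5*y^2 + 22*y + 48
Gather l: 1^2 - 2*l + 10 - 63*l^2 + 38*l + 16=-63*l^2 + 36*l + 27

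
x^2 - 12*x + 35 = (x - 7)*(x - 5)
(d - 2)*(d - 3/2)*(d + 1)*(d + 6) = d^4 + 7*d^3/2 - 31*d^2/2 + 18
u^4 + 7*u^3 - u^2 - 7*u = u*(u - 1)*(u + 1)*(u + 7)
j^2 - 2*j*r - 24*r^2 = (j - 6*r)*(j + 4*r)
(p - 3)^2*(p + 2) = p^3 - 4*p^2 - 3*p + 18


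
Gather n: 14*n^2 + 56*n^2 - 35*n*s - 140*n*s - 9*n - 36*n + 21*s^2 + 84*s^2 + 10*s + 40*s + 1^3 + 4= 70*n^2 + n*(-175*s - 45) + 105*s^2 + 50*s + 5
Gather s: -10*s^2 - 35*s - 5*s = -10*s^2 - 40*s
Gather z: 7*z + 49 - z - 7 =6*z + 42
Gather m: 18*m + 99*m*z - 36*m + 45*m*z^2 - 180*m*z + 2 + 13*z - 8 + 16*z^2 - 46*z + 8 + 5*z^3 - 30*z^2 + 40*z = m*(45*z^2 - 81*z - 18) + 5*z^3 - 14*z^2 + 7*z + 2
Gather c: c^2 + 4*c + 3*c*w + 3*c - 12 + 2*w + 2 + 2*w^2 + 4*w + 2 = c^2 + c*(3*w + 7) + 2*w^2 + 6*w - 8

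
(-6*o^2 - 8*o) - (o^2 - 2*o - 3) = -7*o^2 - 6*o + 3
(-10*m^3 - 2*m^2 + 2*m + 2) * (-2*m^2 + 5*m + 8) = 20*m^5 - 46*m^4 - 94*m^3 - 10*m^2 + 26*m + 16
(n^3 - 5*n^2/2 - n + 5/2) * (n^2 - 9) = n^5 - 5*n^4/2 - 10*n^3 + 25*n^2 + 9*n - 45/2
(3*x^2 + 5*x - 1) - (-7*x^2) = 10*x^2 + 5*x - 1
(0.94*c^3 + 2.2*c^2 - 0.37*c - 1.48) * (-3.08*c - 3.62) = -2.8952*c^4 - 10.1788*c^3 - 6.8244*c^2 + 5.8978*c + 5.3576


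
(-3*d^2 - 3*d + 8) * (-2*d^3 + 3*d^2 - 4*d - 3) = 6*d^5 - 3*d^4 - 13*d^3 + 45*d^2 - 23*d - 24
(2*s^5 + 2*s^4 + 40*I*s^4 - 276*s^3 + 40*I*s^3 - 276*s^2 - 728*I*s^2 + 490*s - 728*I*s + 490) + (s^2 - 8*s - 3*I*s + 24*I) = 2*s^5 + 2*s^4 + 40*I*s^4 - 276*s^3 + 40*I*s^3 - 275*s^2 - 728*I*s^2 + 482*s - 731*I*s + 490 + 24*I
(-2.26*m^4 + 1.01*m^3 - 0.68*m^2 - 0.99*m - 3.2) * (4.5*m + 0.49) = -10.17*m^5 + 3.4376*m^4 - 2.5651*m^3 - 4.7882*m^2 - 14.8851*m - 1.568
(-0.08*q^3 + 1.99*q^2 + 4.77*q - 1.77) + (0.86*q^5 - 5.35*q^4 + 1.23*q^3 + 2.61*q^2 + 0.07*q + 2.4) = 0.86*q^5 - 5.35*q^4 + 1.15*q^3 + 4.6*q^2 + 4.84*q + 0.63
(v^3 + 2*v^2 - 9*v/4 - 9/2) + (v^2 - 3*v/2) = v^3 + 3*v^2 - 15*v/4 - 9/2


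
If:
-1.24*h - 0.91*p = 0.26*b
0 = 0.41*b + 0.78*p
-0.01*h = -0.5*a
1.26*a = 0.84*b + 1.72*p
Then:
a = 0.00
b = 0.00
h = 0.00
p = 0.00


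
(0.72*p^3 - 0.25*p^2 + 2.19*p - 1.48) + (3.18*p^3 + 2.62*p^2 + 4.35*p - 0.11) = 3.9*p^3 + 2.37*p^2 + 6.54*p - 1.59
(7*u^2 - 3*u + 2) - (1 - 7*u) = 7*u^2 + 4*u + 1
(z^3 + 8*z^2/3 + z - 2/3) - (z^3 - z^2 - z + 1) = 11*z^2/3 + 2*z - 5/3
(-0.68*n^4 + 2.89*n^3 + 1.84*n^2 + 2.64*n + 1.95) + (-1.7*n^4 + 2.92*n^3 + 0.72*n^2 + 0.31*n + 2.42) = -2.38*n^4 + 5.81*n^3 + 2.56*n^2 + 2.95*n + 4.37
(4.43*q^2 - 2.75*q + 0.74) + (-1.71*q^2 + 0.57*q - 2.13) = 2.72*q^2 - 2.18*q - 1.39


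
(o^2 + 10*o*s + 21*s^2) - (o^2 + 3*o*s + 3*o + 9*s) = 7*o*s - 3*o + 21*s^2 - 9*s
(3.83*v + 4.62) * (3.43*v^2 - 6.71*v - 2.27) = 13.1369*v^3 - 9.8527*v^2 - 39.6943*v - 10.4874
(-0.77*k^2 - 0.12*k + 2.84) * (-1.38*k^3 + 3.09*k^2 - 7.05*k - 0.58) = 1.0626*k^5 - 2.2137*k^4 + 1.1385*k^3 + 10.0682*k^2 - 19.9524*k - 1.6472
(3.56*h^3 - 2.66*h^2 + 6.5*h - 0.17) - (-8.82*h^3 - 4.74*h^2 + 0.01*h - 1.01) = 12.38*h^3 + 2.08*h^2 + 6.49*h + 0.84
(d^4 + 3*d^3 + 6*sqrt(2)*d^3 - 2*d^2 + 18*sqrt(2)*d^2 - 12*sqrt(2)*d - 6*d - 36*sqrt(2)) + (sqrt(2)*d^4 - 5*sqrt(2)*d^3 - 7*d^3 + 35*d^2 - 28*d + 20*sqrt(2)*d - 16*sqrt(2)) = d^4 + sqrt(2)*d^4 - 4*d^3 + sqrt(2)*d^3 + 18*sqrt(2)*d^2 + 33*d^2 - 34*d + 8*sqrt(2)*d - 52*sqrt(2)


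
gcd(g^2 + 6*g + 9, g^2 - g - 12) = g + 3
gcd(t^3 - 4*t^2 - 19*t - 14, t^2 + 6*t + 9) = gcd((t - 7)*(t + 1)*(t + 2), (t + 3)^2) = 1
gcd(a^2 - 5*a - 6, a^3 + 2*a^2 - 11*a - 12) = a + 1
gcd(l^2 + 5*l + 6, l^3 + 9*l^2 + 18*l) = l + 3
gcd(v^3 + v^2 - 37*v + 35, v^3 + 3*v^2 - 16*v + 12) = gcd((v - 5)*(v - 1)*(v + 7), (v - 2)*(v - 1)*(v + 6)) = v - 1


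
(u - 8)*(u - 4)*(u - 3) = u^3 - 15*u^2 + 68*u - 96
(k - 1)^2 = k^2 - 2*k + 1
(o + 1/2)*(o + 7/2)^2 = o^3 + 15*o^2/2 + 63*o/4 + 49/8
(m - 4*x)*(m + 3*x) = m^2 - m*x - 12*x^2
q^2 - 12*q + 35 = (q - 7)*(q - 5)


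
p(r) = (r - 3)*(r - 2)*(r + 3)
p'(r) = (r - 3)*(r - 2) + (r - 3)*(r + 3) + (r - 2)*(r + 3)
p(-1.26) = 24.16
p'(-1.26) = 0.80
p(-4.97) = -109.44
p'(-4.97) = 84.98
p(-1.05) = 24.09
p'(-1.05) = -1.49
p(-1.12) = 24.17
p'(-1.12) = -0.76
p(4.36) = 23.62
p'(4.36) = 30.59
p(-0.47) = 21.68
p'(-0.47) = -6.46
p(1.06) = 7.40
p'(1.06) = -9.87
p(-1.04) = 24.07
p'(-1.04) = -1.60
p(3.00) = 0.00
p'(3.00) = 6.00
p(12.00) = 1350.00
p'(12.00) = 375.00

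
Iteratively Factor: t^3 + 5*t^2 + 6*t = (t)*(t^2 + 5*t + 6) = t*(t + 3)*(t + 2)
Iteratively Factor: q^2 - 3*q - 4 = (q - 4)*(q + 1)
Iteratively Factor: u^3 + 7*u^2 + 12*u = (u + 3)*(u^2 + 4*u) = u*(u + 3)*(u + 4)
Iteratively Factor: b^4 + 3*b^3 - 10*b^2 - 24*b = (b - 3)*(b^3 + 6*b^2 + 8*b) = (b - 3)*(b + 2)*(b^2 + 4*b) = (b - 3)*(b + 2)*(b + 4)*(b)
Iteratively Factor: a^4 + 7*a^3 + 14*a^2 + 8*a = (a + 2)*(a^3 + 5*a^2 + 4*a) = a*(a + 2)*(a^2 + 5*a + 4) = a*(a + 2)*(a + 4)*(a + 1)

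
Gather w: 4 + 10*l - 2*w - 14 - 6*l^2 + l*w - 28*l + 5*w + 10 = -6*l^2 - 18*l + w*(l + 3)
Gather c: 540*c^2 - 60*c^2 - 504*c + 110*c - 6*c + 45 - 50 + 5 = 480*c^2 - 400*c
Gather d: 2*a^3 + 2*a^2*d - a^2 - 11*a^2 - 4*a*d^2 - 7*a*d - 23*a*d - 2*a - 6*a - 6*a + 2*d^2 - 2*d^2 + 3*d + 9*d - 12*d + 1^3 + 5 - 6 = 2*a^3 - 12*a^2 - 4*a*d^2 - 14*a + d*(2*a^2 - 30*a)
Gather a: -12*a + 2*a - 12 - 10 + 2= -10*a - 20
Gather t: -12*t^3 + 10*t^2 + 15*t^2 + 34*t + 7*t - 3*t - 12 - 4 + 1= -12*t^3 + 25*t^2 + 38*t - 15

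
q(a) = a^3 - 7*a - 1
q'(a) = 3*a^2 - 7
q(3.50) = 17.38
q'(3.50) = 29.75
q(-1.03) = 5.12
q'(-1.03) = -3.82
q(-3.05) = -8.02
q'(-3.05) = 20.91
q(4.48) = 57.56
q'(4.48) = 53.21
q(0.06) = -1.42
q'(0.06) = -6.99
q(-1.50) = 6.12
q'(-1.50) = -0.25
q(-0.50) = 2.38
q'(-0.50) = -6.25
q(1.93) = -7.32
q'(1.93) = 4.17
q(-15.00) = -3271.00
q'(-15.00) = 668.00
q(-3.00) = -7.00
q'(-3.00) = 20.00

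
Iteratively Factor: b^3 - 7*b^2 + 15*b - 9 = (b - 3)*(b^2 - 4*b + 3) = (b - 3)*(b - 1)*(b - 3)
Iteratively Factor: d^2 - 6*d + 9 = (d - 3)*(d - 3)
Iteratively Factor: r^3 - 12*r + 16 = (r + 4)*(r^2 - 4*r + 4) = (r - 2)*(r + 4)*(r - 2)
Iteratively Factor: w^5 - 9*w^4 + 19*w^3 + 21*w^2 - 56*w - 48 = (w + 1)*(w^4 - 10*w^3 + 29*w^2 - 8*w - 48) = (w + 1)^2*(w^3 - 11*w^2 + 40*w - 48) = (w - 4)*(w + 1)^2*(w^2 - 7*w + 12) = (w - 4)*(w - 3)*(w + 1)^2*(w - 4)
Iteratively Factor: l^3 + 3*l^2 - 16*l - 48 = (l - 4)*(l^2 + 7*l + 12) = (l - 4)*(l + 3)*(l + 4)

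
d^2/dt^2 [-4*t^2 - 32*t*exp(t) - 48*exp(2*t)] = -32*t*exp(t) - 192*exp(2*t) - 64*exp(t) - 8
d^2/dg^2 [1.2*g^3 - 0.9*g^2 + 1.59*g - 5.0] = 7.2*g - 1.8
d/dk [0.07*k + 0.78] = 0.0700000000000000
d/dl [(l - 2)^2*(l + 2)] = (l - 2)*(3*l + 2)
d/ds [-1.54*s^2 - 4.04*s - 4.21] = -3.08*s - 4.04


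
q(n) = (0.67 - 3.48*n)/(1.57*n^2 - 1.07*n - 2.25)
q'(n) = (0.67 - 3.48*n)*(1.07 - 3.14*n)/(1.57*n^2 - 1.07*n - 2.25)^2 - 3.48/(1.57*n^2 - 1.07*n - 2.25) = (5.4636*n^2 - 2.1038*n + 8.5469)/(2.4649*n^4 - 3.3598*n^3 - 5.9201*n^2 + 4.815*n + 5.0625)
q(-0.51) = -1.89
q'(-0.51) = 6.57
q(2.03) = -3.12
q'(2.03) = 6.39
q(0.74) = 0.87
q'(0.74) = 2.10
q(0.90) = 1.27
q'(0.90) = 2.94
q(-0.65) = -3.29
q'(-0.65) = 15.39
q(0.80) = 1.01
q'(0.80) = 2.35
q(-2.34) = 1.00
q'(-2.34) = 0.55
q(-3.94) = 0.55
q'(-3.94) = 0.15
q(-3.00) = 0.74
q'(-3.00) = 0.28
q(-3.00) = 0.74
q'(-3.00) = 0.28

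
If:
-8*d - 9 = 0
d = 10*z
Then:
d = -9/8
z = -9/80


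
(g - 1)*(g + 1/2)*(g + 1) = g^3 + g^2/2 - g - 1/2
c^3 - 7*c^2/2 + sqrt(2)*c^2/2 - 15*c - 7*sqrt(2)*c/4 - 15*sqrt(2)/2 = (c - 6)*(c + 5/2)*(c + sqrt(2)/2)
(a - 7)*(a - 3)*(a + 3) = a^3 - 7*a^2 - 9*a + 63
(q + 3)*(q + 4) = q^2 + 7*q + 12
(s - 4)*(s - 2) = s^2 - 6*s + 8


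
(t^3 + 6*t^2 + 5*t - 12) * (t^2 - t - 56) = t^5 + 5*t^4 - 57*t^3 - 353*t^2 - 268*t + 672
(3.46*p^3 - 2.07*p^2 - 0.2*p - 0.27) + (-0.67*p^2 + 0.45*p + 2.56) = 3.46*p^3 - 2.74*p^2 + 0.25*p + 2.29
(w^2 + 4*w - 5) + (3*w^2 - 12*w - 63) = 4*w^2 - 8*w - 68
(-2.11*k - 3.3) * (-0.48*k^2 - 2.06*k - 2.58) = 1.0128*k^3 + 5.9306*k^2 + 12.2418*k + 8.514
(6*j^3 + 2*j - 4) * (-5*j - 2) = -30*j^4 - 12*j^3 - 10*j^2 + 16*j + 8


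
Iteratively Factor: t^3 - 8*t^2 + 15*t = (t)*(t^2 - 8*t + 15) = t*(t - 3)*(t - 5)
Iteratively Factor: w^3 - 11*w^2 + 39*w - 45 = (w - 3)*(w^2 - 8*w + 15) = (w - 3)^2*(w - 5)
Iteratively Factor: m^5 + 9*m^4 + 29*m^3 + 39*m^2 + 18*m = (m)*(m^4 + 9*m^3 + 29*m^2 + 39*m + 18) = m*(m + 3)*(m^3 + 6*m^2 + 11*m + 6) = m*(m + 3)^2*(m^2 + 3*m + 2) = m*(m + 1)*(m + 3)^2*(m + 2)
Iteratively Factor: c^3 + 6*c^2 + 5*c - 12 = (c + 4)*(c^2 + 2*c - 3) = (c + 3)*(c + 4)*(c - 1)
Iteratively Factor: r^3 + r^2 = (r + 1)*(r^2) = r*(r + 1)*(r)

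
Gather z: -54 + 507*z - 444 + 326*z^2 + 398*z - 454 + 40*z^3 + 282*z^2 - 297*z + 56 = 40*z^3 + 608*z^2 + 608*z - 896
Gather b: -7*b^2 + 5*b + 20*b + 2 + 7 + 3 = -7*b^2 + 25*b + 12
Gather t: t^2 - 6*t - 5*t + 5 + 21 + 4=t^2 - 11*t + 30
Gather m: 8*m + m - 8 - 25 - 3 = 9*m - 36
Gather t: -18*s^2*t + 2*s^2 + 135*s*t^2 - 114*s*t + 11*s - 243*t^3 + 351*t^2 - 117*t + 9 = 2*s^2 + 11*s - 243*t^3 + t^2*(135*s + 351) + t*(-18*s^2 - 114*s - 117) + 9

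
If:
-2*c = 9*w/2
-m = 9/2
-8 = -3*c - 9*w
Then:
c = -8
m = -9/2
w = 32/9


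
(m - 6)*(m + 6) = m^2 - 36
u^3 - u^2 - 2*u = u*(u - 2)*(u + 1)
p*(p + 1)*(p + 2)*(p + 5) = p^4 + 8*p^3 + 17*p^2 + 10*p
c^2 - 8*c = c*(c - 8)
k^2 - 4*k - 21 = (k - 7)*(k + 3)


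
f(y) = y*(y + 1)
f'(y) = 2*y + 1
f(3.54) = 16.07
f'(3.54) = 8.08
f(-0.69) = -0.21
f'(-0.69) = -0.38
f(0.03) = 0.03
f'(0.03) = 1.06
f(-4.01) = 12.07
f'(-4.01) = -7.02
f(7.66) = 66.34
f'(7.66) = 16.32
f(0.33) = 0.44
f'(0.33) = 1.66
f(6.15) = 43.97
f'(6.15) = 13.30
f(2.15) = 6.77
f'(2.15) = 5.30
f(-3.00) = 6.00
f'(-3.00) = -5.00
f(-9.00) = 72.00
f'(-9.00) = -17.00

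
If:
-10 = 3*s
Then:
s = -10/3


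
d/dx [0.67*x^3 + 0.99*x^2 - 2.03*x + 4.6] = 2.01*x^2 + 1.98*x - 2.03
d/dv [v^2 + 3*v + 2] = 2*v + 3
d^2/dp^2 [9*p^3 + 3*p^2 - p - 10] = 54*p + 6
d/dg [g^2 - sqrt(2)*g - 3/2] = 2*g - sqrt(2)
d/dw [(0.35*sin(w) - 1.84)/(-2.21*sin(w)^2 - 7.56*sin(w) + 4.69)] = (0.7735*sin(w)^2 - 8.1328*sin(w) - 12.2689)*cos(w)/(4.8841*sin(w)^4 + 33.4152*sin(w)^3 + 36.4238*sin(w)^2 - 70.9128*sin(w) + 21.9961)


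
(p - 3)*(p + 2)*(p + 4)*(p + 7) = p^4 + 10*p^3 + 11*p^2 - 94*p - 168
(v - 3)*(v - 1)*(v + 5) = v^3 + v^2 - 17*v + 15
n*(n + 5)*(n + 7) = n^3 + 12*n^2 + 35*n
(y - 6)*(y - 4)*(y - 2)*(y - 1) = y^4 - 13*y^3 + 56*y^2 - 92*y + 48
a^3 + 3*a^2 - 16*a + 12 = (a - 2)*(a - 1)*(a + 6)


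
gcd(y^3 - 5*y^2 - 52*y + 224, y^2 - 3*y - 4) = y - 4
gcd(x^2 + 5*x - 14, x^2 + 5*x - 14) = x^2 + 5*x - 14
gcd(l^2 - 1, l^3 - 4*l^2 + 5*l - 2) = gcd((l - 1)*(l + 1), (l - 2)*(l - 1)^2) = l - 1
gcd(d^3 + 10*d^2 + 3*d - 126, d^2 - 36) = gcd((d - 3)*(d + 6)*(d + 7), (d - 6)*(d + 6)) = d + 6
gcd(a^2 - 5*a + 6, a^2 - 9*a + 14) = a - 2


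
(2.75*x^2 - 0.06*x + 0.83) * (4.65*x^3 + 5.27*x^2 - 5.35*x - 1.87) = 12.7875*x^5 + 14.2135*x^4 - 11.1692*x^3 - 0.447400000000001*x^2 - 4.3283*x - 1.5521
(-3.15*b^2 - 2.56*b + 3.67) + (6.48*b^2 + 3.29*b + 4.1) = 3.33*b^2 + 0.73*b + 7.77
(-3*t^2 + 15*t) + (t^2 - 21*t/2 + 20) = -2*t^2 + 9*t/2 + 20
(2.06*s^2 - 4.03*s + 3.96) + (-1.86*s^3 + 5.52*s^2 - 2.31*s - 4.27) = -1.86*s^3 + 7.58*s^2 - 6.34*s - 0.31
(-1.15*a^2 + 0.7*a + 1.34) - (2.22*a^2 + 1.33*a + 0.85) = -3.37*a^2 - 0.63*a + 0.49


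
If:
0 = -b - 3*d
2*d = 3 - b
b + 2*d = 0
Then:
No Solution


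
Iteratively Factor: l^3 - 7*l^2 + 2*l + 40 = (l - 4)*(l^2 - 3*l - 10) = (l - 4)*(l + 2)*(l - 5)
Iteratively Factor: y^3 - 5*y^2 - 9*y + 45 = (y + 3)*(y^2 - 8*y + 15) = (y - 5)*(y + 3)*(y - 3)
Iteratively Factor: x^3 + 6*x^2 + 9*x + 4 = (x + 4)*(x^2 + 2*x + 1) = (x + 1)*(x + 4)*(x + 1)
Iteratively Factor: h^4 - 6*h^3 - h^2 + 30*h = (h - 5)*(h^3 - h^2 - 6*h) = (h - 5)*(h + 2)*(h^2 - 3*h) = h*(h - 5)*(h + 2)*(h - 3)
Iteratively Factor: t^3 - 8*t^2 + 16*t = (t)*(t^2 - 8*t + 16) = t*(t - 4)*(t - 4)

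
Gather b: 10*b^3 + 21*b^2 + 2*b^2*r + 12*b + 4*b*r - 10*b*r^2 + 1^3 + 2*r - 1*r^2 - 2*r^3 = 10*b^3 + b^2*(2*r + 21) + b*(-10*r^2 + 4*r + 12) - 2*r^3 - r^2 + 2*r + 1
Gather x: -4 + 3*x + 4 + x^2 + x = x^2 + 4*x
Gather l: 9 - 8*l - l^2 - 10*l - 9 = -l^2 - 18*l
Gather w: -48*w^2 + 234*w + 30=-48*w^2 + 234*w + 30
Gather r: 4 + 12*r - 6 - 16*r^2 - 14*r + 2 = -16*r^2 - 2*r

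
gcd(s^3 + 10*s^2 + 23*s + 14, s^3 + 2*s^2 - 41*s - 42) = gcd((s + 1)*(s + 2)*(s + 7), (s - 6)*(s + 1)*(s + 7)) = s^2 + 8*s + 7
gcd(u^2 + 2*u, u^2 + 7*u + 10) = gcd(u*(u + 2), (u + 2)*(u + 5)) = u + 2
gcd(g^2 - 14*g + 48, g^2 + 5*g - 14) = 1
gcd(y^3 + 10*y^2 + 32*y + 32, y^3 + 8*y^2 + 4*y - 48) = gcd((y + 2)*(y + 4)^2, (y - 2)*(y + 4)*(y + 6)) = y + 4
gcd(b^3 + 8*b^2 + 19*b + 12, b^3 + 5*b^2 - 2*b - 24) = b^2 + 7*b + 12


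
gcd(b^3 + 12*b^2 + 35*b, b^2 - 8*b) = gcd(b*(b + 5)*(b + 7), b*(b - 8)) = b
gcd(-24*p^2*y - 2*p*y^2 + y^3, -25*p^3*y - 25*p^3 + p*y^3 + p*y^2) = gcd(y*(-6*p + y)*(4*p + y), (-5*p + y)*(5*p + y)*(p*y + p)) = 1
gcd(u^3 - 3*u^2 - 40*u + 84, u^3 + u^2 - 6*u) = u - 2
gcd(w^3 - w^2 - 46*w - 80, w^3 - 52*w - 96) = w^2 - 6*w - 16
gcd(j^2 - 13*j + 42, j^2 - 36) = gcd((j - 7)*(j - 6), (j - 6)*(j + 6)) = j - 6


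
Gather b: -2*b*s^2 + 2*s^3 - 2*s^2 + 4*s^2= -2*b*s^2 + 2*s^3 + 2*s^2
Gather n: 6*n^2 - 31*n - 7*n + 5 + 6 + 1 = 6*n^2 - 38*n + 12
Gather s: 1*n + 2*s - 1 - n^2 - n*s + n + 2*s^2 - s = -n^2 + 2*n + 2*s^2 + s*(1 - n) - 1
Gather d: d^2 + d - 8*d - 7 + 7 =d^2 - 7*d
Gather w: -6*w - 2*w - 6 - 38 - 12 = -8*w - 56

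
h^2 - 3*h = h*(h - 3)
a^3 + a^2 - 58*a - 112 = (a - 8)*(a + 2)*(a + 7)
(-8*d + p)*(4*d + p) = -32*d^2 - 4*d*p + p^2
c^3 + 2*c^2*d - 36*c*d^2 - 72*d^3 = (c - 6*d)*(c + 2*d)*(c + 6*d)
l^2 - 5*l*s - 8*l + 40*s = (l - 8)*(l - 5*s)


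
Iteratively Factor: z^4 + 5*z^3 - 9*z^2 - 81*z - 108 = (z + 3)*(z^3 + 2*z^2 - 15*z - 36) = (z + 3)^2*(z^2 - z - 12) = (z - 4)*(z + 3)^2*(z + 3)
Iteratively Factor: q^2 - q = (q - 1)*(q)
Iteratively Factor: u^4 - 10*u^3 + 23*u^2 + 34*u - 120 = (u - 5)*(u^3 - 5*u^2 - 2*u + 24) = (u - 5)*(u - 3)*(u^2 - 2*u - 8) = (u - 5)*(u - 4)*(u - 3)*(u + 2)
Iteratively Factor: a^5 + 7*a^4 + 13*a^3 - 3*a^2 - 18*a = (a + 3)*(a^4 + 4*a^3 + a^2 - 6*a) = (a + 2)*(a + 3)*(a^3 + 2*a^2 - 3*a) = (a - 1)*(a + 2)*(a + 3)*(a^2 + 3*a) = (a - 1)*(a + 2)*(a + 3)^2*(a)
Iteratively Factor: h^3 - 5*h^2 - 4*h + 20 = (h - 2)*(h^2 - 3*h - 10) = (h - 5)*(h - 2)*(h + 2)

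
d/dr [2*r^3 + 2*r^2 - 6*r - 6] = 6*r^2 + 4*r - 6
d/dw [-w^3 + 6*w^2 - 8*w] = -3*w^2 + 12*w - 8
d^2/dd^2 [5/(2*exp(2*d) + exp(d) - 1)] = 5*(2*(4*exp(d) + 1)^2*exp(d) - (8*exp(d) + 1)*(2*exp(2*d) + exp(d) - 1))*exp(d)/(2*exp(2*d) + exp(d) - 1)^3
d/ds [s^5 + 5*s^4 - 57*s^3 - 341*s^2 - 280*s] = 5*s^4 + 20*s^3 - 171*s^2 - 682*s - 280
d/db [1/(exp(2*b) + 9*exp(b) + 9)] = (-2*exp(b) - 9)*exp(b)/(exp(2*b) + 9*exp(b) + 9)^2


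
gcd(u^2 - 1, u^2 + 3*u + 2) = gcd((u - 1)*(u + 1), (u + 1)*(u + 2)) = u + 1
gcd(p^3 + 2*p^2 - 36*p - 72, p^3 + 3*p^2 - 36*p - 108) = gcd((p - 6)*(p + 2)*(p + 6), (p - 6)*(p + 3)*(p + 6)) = p^2 - 36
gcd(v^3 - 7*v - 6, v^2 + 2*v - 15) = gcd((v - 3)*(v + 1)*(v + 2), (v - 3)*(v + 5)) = v - 3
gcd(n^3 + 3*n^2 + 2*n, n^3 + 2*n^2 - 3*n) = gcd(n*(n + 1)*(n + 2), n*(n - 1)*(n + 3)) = n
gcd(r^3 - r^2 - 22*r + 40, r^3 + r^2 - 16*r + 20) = r^2 + 3*r - 10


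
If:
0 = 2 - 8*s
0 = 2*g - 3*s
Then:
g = 3/8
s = 1/4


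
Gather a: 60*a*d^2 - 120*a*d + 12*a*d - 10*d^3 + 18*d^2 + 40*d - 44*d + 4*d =a*(60*d^2 - 108*d) - 10*d^3 + 18*d^2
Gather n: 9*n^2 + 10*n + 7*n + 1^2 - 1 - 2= 9*n^2 + 17*n - 2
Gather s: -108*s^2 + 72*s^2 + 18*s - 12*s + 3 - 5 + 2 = -36*s^2 + 6*s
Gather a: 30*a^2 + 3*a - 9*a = 30*a^2 - 6*a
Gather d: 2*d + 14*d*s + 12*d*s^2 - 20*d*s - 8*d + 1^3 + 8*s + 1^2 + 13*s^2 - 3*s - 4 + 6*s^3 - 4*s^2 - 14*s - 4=d*(12*s^2 - 6*s - 6) + 6*s^3 + 9*s^2 - 9*s - 6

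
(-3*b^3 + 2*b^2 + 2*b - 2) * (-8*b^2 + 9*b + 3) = 24*b^5 - 43*b^4 - 7*b^3 + 40*b^2 - 12*b - 6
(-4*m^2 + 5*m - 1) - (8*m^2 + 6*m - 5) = -12*m^2 - m + 4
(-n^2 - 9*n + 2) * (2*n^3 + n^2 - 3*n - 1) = -2*n^5 - 19*n^4 - 2*n^3 + 30*n^2 + 3*n - 2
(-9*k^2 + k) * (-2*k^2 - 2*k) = 18*k^4 + 16*k^3 - 2*k^2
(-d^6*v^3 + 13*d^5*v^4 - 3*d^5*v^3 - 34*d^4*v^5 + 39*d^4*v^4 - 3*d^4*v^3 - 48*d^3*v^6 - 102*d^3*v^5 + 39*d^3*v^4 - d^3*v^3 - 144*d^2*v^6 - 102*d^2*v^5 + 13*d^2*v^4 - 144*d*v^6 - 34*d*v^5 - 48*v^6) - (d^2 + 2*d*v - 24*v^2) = -d^6*v^3 + 13*d^5*v^4 - 3*d^5*v^3 - 34*d^4*v^5 + 39*d^4*v^4 - 3*d^4*v^3 - 48*d^3*v^6 - 102*d^3*v^5 + 39*d^3*v^4 - d^3*v^3 - 144*d^2*v^6 - 102*d^2*v^5 + 13*d^2*v^4 - d^2 - 144*d*v^6 - 34*d*v^5 - 2*d*v - 48*v^6 + 24*v^2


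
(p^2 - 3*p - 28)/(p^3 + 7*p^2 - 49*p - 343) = (p + 4)/(p^2 + 14*p + 49)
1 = 1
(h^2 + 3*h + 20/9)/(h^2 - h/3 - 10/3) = (h + 4/3)/(h - 2)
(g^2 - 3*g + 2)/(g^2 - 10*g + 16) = (g - 1)/(g - 8)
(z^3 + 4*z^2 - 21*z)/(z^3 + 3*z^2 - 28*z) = (z - 3)/(z - 4)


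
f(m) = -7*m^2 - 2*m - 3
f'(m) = -14*m - 2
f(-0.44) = -3.48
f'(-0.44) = 4.16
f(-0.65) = -4.66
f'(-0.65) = 7.10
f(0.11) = -3.30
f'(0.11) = -3.54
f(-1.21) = -10.83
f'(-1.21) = 14.94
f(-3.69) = -90.93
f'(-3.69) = 49.66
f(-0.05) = -2.92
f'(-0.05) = -1.30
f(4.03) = -124.75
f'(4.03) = -58.42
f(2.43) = -49.19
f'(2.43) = -36.02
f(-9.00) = -552.00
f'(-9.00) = 124.00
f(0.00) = -3.00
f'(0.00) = -2.00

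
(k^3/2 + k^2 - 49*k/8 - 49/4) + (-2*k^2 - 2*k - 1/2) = k^3/2 - k^2 - 65*k/8 - 51/4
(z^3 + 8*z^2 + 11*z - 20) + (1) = z^3 + 8*z^2 + 11*z - 19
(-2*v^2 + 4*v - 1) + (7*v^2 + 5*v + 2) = 5*v^2 + 9*v + 1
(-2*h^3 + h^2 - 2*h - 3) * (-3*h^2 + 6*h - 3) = 6*h^5 - 15*h^4 + 18*h^3 - 6*h^2 - 12*h + 9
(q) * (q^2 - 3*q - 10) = q^3 - 3*q^2 - 10*q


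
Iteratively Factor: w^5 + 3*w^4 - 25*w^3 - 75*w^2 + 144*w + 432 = (w + 4)*(w^4 - w^3 - 21*w^2 + 9*w + 108) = (w + 3)*(w + 4)*(w^3 - 4*w^2 - 9*w + 36) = (w - 4)*(w + 3)*(w + 4)*(w^2 - 9) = (w - 4)*(w - 3)*(w + 3)*(w + 4)*(w + 3)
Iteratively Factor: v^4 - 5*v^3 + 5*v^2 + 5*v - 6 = (v + 1)*(v^3 - 6*v^2 + 11*v - 6) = (v - 3)*(v + 1)*(v^2 - 3*v + 2) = (v - 3)*(v - 1)*(v + 1)*(v - 2)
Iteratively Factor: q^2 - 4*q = (q - 4)*(q)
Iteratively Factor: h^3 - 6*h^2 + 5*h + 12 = (h - 3)*(h^2 - 3*h - 4) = (h - 3)*(h + 1)*(h - 4)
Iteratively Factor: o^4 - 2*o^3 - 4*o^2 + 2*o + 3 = (o - 1)*(o^3 - o^2 - 5*o - 3) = (o - 3)*(o - 1)*(o^2 + 2*o + 1) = (o - 3)*(o - 1)*(o + 1)*(o + 1)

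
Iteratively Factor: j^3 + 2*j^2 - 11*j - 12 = (j - 3)*(j^2 + 5*j + 4) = (j - 3)*(j + 4)*(j + 1)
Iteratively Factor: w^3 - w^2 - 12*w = (w + 3)*(w^2 - 4*w) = (w - 4)*(w + 3)*(w)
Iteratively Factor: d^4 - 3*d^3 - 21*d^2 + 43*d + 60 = (d - 5)*(d^3 + 2*d^2 - 11*d - 12) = (d - 5)*(d + 1)*(d^2 + d - 12) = (d - 5)*(d + 1)*(d + 4)*(d - 3)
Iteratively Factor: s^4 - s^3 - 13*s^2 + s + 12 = (s + 3)*(s^3 - 4*s^2 - s + 4) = (s - 1)*(s + 3)*(s^2 - 3*s - 4) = (s - 1)*(s + 1)*(s + 3)*(s - 4)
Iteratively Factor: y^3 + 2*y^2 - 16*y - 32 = (y + 4)*(y^2 - 2*y - 8) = (y - 4)*(y + 4)*(y + 2)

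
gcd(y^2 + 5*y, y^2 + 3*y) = y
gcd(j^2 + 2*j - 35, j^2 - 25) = j - 5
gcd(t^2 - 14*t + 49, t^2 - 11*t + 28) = t - 7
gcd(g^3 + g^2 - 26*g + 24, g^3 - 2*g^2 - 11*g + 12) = g^2 - 5*g + 4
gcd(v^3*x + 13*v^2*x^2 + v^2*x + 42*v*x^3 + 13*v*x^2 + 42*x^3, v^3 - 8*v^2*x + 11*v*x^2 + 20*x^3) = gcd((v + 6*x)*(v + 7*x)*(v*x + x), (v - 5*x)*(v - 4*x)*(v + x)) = 1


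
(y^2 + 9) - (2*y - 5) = y^2 - 2*y + 14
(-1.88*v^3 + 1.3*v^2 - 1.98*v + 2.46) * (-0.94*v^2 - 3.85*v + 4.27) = 1.7672*v^5 + 6.016*v^4 - 11.1714*v^3 + 10.8616*v^2 - 17.9256*v + 10.5042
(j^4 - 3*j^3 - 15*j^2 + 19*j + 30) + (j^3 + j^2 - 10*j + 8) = j^4 - 2*j^3 - 14*j^2 + 9*j + 38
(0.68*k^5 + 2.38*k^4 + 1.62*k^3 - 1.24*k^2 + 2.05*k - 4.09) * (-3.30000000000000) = -2.244*k^5 - 7.854*k^4 - 5.346*k^3 + 4.092*k^2 - 6.765*k + 13.497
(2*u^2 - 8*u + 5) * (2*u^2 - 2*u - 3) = 4*u^4 - 20*u^3 + 20*u^2 + 14*u - 15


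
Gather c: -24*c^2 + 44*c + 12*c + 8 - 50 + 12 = -24*c^2 + 56*c - 30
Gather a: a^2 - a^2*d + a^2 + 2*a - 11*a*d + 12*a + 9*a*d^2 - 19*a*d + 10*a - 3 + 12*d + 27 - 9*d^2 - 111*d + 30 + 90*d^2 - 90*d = a^2*(2 - d) + a*(9*d^2 - 30*d + 24) + 81*d^2 - 189*d + 54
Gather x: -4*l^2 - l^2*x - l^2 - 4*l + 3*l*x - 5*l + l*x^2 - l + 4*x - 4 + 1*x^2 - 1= -5*l^2 - 10*l + x^2*(l + 1) + x*(-l^2 + 3*l + 4) - 5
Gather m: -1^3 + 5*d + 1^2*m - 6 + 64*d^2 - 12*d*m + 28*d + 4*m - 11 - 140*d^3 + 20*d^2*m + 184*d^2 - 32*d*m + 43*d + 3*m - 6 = -140*d^3 + 248*d^2 + 76*d + m*(20*d^2 - 44*d + 8) - 24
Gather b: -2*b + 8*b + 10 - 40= 6*b - 30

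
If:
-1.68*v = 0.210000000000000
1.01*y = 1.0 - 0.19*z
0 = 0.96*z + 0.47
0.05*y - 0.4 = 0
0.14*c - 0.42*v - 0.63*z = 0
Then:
No Solution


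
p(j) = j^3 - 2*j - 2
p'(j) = 3*j^2 - 2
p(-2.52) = -12.96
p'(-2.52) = 17.05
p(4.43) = 76.08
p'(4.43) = 56.87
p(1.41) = -2.02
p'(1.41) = 3.96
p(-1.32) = -1.66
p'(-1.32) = 3.23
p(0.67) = -3.04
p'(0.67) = -0.65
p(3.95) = 51.73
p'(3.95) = 44.81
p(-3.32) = -31.95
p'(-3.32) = 31.07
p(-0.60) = -1.02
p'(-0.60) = -0.92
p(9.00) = 709.00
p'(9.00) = 241.00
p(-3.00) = -23.00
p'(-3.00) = 25.00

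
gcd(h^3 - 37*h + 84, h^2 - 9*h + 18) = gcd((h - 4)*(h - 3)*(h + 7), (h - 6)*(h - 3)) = h - 3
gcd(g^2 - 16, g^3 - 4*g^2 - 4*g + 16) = g - 4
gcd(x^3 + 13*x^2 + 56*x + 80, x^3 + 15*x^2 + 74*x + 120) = x^2 + 9*x + 20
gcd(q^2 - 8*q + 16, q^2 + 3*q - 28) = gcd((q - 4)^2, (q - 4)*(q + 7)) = q - 4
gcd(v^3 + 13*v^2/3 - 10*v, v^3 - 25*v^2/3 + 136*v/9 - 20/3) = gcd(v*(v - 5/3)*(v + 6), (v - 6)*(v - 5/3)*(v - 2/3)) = v - 5/3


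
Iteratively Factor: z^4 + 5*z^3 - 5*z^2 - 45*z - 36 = (z + 4)*(z^3 + z^2 - 9*z - 9) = (z - 3)*(z + 4)*(z^2 + 4*z + 3) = (z - 3)*(z + 1)*(z + 4)*(z + 3)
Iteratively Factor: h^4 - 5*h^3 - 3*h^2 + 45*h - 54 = (h - 3)*(h^3 - 2*h^2 - 9*h + 18) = (h - 3)^2*(h^2 + h - 6) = (h - 3)^2*(h - 2)*(h + 3)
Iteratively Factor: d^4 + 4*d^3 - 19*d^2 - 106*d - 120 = (d - 5)*(d^3 + 9*d^2 + 26*d + 24) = (d - 5)*(d + 2)*(d^2 + 7*d + 12) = (d - 5)*(d + 2)*(d + 4)*(d + 3)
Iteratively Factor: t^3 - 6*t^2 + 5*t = (t - 1)*(t^2 - 5*t) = t*(t - 1)*(t - 5)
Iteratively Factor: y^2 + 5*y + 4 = (y + 1)*(y + 4)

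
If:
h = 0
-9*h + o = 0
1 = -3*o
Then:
No Solution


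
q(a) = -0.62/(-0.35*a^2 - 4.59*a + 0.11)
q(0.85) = 0.15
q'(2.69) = -0.02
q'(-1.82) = -0.04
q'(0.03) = -3642.55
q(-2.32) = -0.07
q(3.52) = 0.03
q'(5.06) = -0.00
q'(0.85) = -0.20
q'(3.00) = -0.01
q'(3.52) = -0.01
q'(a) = -0.62*(0.7*a + 4.59)/(-0.35*a^2 - 4.59*a + 0.11)^2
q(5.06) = 0.02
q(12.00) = 0.01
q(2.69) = 0.04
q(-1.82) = -0.08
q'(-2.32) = -0.02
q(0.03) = 22.13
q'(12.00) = -0.00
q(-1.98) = -0.08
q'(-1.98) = -0.03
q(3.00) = 0.04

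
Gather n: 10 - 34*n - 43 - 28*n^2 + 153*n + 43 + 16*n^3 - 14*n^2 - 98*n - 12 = 16*n^3 - 42*n^2 + 21*n - 2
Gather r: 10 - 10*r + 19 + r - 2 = 27 - 9*r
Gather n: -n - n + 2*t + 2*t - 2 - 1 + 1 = -2*n + 4*t - 2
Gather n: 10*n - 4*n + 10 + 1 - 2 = 6*n + 9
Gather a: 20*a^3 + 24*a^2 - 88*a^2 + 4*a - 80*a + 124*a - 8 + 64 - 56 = 20*a^3 - 64*a^2 + 48*a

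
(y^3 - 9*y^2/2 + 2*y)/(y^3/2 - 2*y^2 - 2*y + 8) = y*(2*y - 1)/(y^2 - 4)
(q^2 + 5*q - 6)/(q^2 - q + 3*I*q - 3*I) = (q + 6)/(q + 3*I)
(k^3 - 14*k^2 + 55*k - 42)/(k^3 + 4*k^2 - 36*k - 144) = (k^2 - 8*k + 7)/(k^2 + 10*k + 24)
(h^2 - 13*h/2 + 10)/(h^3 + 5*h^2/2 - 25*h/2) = (h - 4)/(h*(h + 5))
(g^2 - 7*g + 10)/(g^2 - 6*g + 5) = (g - 2)/(g - 1)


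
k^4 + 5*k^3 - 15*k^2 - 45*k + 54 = (k - 3)*(k - 1)*(k + 3)*(k + 6)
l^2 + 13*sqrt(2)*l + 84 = (l + 6*sqrt(2))*(l + 7*sqrt(2))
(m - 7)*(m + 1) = m^2 - 6*m - 7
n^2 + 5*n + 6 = (n + 2)*(n + 3)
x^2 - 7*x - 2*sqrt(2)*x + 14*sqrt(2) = (x - 7)*(x - 2*sqrt(2))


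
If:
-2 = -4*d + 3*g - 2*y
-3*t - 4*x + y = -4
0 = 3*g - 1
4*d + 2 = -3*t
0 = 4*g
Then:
No Solution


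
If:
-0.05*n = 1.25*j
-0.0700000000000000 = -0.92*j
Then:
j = 0.08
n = -1.90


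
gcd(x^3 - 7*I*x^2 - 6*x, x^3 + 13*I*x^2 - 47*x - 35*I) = 1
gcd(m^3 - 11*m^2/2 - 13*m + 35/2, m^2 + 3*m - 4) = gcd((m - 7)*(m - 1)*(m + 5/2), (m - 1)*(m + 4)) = m - 1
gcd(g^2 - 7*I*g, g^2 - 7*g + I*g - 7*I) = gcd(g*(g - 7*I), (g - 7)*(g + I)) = 1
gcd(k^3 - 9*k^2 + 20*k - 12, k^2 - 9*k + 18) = k - 6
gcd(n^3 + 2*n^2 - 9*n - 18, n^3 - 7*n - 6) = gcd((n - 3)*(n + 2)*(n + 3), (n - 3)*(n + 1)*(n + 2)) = n^2 - n - 6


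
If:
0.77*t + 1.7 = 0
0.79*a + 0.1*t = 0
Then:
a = 0.28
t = -2.21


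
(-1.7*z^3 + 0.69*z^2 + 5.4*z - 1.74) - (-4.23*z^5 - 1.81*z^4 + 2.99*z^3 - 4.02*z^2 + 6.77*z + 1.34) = 4.23*z^5 + 1.81*z^4 - 4.69*z^3 + 4.71*z^2 - 1.37*z - 3.08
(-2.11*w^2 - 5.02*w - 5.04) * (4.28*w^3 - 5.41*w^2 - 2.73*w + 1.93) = -9.0308*w^5 - 10.0705*w^4 + 11.3473*w^3 + 36.8987*w^2 + 4.0706*w - 9.7272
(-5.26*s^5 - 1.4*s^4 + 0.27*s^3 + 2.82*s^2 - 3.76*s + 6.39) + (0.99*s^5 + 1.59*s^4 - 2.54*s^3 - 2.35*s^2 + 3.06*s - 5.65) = -4.27*s^5 + 0.19*s^4 - 2.27*s^3 + 0.47*s^2 - 0.7*s + 0.739999999999999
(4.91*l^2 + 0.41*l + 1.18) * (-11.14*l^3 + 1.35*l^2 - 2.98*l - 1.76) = -54.6974*l^5 + 2.0611*l^4 - 27.2235*l^3 - 8.2704*l^2 - 4.238*l - 2.0768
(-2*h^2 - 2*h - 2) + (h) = -2*h^2 - h - 2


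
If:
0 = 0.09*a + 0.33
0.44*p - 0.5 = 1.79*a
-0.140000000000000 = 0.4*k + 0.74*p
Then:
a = -3.67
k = 25.14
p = -13.78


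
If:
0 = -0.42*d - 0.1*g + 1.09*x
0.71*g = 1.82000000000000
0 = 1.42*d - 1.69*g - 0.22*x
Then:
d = 3.28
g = 2.56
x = 1.50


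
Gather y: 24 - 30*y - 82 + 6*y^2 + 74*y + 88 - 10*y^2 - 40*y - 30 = -4*y^2 + 4*y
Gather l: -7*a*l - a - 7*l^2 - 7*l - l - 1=-a - 7*l^2 + l*(-7*a - 8) - 1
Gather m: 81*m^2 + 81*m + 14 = 81*m^2 + 81*m + 14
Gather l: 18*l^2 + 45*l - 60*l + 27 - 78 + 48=18*l^2 - 15*l - 3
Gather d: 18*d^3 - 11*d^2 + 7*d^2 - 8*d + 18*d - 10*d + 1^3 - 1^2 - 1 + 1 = 18*d^3 - 4*d^2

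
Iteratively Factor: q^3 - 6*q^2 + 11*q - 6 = (q - 3)*(q^2 - 3*q + 2) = (q - 3)*(q - 1)*(q - 2)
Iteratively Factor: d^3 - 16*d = (d)*(d^2 - 16) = d*(d - 4)*(d + 4)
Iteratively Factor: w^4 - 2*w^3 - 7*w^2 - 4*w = (w + 1)*(w^3 - 3*w^2 - 4*w) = w*(w + 1)*(w^2 - 3*w - 4) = w*(w + 1)^2*(w - 4)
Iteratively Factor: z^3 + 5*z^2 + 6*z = (z)*(z^2 + 5*z + 6) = z*(z + 2)*(z + 3)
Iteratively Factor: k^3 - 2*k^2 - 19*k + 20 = (k - 5)*(k^2 + 3*k - 4) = (k - 5)*(k + 4)*(k - 1)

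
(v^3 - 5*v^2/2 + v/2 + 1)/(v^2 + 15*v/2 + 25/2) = (2*v^3 - 5*v^2 + v + 2)/(2*v^2 + 15*v + 25)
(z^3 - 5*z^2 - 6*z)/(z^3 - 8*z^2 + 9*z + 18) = z/(z - 3)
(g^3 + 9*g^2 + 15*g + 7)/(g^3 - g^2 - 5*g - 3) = (g + 7)/(g - 3)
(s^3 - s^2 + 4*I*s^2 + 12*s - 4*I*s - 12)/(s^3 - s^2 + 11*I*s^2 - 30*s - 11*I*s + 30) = (s - 2*I)/(s + 5*I)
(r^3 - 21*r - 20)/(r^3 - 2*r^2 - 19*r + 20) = (r + 1)/(r - 1)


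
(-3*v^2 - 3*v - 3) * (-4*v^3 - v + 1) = 12*v^5 + 12*v^4 + 15*v^3 - 3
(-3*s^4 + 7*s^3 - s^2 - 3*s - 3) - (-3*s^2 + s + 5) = -3*s^4 + 7*s^3 + 2*s^2 - 4*s - 8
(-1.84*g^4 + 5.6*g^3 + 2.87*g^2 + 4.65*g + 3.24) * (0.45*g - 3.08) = -0.828*g^5 + 8.1872*g^4 - 15.9565*g^3 - 6.7471*g^2 - 12.864*g - 9.9792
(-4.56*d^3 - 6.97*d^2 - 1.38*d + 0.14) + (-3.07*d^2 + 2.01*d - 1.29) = -4.56*d^3 - 10.04*d^2 + 0.63*d - 1.15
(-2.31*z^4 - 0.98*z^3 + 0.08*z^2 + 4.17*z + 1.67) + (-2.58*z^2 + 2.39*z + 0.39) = -2.31*z^4 - 0.98*z^3 - 2.5*z^2 + 6.56*z + 2.06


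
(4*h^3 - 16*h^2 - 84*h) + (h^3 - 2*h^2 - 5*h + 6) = 5*h^3 - 18*h^2 - 89*h + 6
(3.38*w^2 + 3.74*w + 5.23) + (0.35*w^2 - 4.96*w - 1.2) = 3.73*w^2 - 1.22*w + 4.03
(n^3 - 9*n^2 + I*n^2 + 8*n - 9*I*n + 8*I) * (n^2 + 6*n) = n^5 - 3*n^4 + I*n^4 - 46*n^3 - 3*I*n^3 + 48*n^2 - 46*I*n^2 + 48*I*n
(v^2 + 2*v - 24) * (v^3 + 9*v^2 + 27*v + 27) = v^5 + 11*v^4 + 21*v^3 - 135*v^2 - 594*v - 648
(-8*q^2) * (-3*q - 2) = 24*q^3 + 16*q^2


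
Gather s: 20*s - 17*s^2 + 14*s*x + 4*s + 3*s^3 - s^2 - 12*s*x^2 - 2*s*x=3*s^3 - 18*s^2 + s*(-12*x^2 + 12*x + 24)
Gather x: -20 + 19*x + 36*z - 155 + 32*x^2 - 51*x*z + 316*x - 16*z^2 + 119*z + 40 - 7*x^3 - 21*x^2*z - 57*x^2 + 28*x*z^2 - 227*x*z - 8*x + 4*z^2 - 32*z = -7*x^3 + x^2*(-21*z - 25) + x*(28*z^2 - 278*z + 327) - 12*z^2 + 123*z - 135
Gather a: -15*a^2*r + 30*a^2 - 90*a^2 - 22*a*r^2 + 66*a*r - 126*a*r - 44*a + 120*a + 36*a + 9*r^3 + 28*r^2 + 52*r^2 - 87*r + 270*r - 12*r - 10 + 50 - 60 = a^2*(-15*r - 60) + a*(-22*r^2 - 60*r + 112) + 9*r^3 + 80*r^2 + 171*r - 20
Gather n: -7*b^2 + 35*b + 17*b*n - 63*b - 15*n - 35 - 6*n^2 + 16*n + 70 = -7*b^2 - 28*b - 6*n^2 + n*(17*b + 1) + 35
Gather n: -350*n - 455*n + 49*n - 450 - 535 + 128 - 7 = -756*n - 864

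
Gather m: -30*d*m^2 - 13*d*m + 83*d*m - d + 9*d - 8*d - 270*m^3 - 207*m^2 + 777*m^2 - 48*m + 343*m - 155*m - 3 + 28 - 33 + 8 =-270*m^3 + m^2*(570 - 30*d) + m*(70*d + 140)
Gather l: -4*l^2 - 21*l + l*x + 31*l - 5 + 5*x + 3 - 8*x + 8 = -4*l^2 + l*(x + 10) - 3*x + 6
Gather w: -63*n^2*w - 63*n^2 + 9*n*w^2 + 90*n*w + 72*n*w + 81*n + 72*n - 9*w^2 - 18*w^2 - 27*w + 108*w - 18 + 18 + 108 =-63*n^2 + 153*n + w^2*(9*n - 27) + w*(-63*n^2 + 162*n + 81) + 108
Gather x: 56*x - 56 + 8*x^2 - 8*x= 8*x^2 + 48*x - 56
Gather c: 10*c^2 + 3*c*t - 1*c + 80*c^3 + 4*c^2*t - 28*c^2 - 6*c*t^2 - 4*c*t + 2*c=80*c^3 + c^2*(4*t - 18) + c*(-6*t^2 - t + 1)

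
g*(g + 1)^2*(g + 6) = g^4 + 8*g^3 + 13*g^2 + 6*g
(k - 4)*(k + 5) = k^2 + k - 20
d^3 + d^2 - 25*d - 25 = (d - 5)*(d + 1)*(d + 5)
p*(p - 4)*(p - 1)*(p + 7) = p^4 + 2*p^3 - 31*p^2 + 28*p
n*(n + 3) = n^2 + 3*n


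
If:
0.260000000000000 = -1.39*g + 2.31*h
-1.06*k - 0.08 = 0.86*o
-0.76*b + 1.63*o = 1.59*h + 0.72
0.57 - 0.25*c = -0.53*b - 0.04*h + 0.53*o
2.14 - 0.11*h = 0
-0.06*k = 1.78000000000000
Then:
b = 36.58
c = 5.61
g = 32.14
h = 19.45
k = -29.67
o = 36.47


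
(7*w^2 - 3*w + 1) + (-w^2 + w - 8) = 6*w^2 - 2*w - 7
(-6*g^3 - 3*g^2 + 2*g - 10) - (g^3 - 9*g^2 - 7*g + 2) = -7*g^3 + 6*g^2 + 9*g - 12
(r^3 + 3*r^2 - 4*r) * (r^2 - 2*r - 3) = r^5 + r^4 - 13*r^3 - r^2 + 12*r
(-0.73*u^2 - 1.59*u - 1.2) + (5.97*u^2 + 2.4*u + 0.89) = 5.24*u^2 + 0.81*u - 0.31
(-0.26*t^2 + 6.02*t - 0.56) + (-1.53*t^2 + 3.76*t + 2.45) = -1.79*t^2 + 9.78*t + 1.89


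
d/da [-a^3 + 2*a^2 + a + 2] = -3*a^2 + 4*a + 1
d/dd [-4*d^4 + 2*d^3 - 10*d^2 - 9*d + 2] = -16*d^3 + 6*d^2 - 20*d - 9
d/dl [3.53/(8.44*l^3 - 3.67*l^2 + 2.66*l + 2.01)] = (-89.3796*l^2 + 25.9102*l - 9.3898)/(8.44*l^3 - 3.67*l^2 + 2.66*l + 2.01)^2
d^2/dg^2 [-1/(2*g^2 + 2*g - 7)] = 4*(2*g^2 + 2*g - 2*(2*g + 1)^2 - 7)/(2*g^2 + 2*g - 7)^3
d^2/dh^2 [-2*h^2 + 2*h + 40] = -4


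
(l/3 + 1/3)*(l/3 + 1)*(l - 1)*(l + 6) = l^4/9 + l^3 + 17*l^2/9 - l - 2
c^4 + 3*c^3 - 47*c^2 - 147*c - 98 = (c - 7)*(c + 1)*(c + 2)*(c + 7)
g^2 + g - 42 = (g - 6)*(g + 7)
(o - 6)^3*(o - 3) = o^4 - 21*o^3 + 162*o^2 - 540*o + 648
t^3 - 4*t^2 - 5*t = t*(t - 5)*(t + 1)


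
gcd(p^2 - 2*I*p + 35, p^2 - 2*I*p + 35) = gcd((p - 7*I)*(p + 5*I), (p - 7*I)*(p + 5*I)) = p^2 - 2*I*p + 35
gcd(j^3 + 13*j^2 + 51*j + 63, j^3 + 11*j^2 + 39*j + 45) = j^2 + 6*j + 9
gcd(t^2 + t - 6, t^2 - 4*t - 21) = t + 3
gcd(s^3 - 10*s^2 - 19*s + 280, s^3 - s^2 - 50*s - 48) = s - 8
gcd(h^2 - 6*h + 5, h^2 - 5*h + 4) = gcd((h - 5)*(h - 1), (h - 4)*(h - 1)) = h - 1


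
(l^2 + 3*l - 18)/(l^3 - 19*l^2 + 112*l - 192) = (l + 6)/(l^2 - 16*l + 64)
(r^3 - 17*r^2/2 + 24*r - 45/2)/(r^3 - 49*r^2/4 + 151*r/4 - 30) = 2*(2*r^2 - 11*r + 15)/(4*r^2 - 37*r + 40)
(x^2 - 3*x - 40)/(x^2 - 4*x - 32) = (x + 5)/(x + 4)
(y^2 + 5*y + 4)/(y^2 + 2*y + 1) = (y + 4)/(y + 1)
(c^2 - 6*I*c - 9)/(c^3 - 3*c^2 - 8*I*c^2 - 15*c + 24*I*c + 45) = (c - 3*I)/(c^2 - c*(3 + 5*I) + 15*I)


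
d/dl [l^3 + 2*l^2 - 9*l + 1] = 3*l^2 + 4*l - 9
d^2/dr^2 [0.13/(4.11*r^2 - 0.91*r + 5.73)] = (-4.391946*r^2 + 0.972426*r + 0.13*(8.22*r - 0.91)*(16.44*r - 1.82) - 6.123078)/(4.11*r^2 - 0.91*r + 5.73)^3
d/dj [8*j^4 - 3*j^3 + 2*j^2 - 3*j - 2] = 32*j^3 - 9*j^2 + 4*j - 3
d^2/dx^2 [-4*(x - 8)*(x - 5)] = -8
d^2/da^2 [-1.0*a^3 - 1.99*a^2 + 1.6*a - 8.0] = -6.0*a - 3.98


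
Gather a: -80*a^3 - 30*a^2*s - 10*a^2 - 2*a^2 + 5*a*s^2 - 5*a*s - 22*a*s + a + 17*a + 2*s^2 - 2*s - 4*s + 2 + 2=-80*a^3 + a^2*(-30*s - 12) + a*(5*s^2 - 27*s + 18) + 2*s^2 - 6*s + 4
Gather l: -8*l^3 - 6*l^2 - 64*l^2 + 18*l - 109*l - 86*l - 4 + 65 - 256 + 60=-8*l^3 - 70*l^2 - 177*l - 135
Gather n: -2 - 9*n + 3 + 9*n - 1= 0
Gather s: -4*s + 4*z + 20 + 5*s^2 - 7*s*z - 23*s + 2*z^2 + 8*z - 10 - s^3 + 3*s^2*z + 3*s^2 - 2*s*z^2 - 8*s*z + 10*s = -s^3 + s^2*(3*z + 8) + s*(-2*z^2 - 15*z - 17) + 2*z^2 + 12*z + 10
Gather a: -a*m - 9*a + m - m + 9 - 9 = a*(-m - 9)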